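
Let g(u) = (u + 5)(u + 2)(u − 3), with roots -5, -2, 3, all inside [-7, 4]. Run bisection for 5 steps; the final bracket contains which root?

3

u = -1.5 gives g = -7.875, negative; keep [-1.5, 4]
u = 1.25 gives g = -35.546875, negative; keep [1.25, 4]
u = 2.625 gives g = -13.224609, negative; keep [2.625, 4]
u = 3.3125 gives g = 13.8, positive; keep [2.625, 3.3125]
u = 2.96875 gives g = -1.2373, negative; keep [2.96875, 3.3125]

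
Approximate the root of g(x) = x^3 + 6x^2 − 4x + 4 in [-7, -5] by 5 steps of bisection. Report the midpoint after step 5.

-6.6875

m = -6, g(m) = 28 (+); new bracket [-7, -6]
m = -6.5, g(m) = 8.875 (+); new bracket [-7, -6.5]
m = -6.75, g(m) = -3.171875 (−); new bracket [-6.75, -6.5]
m = -6.625, g(m) = 3.0684 (+); new bracket [-6.75, -6.625]
m = -6.6875, g(m) = 0.0032 (+); new bracket [-6.75, -6.6875]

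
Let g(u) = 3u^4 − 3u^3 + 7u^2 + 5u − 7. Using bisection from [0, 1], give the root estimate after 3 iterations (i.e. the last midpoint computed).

u = 0.5 gives g = -2.9375, negative; keep [0.5, 1]
u = 0.75 gives g = 0.371094, positive; keep [0.5, 0.75]
u = 0.625 gives g = -1.415283, negative; keep [0.625, 0.75]

0.625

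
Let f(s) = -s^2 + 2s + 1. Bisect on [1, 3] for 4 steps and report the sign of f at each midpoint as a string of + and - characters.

f(2) = 1 > 0, so the root lies in [2, 3]
f(2.5) = -0.25 < 0, so the root lies in [2, 2.5]
f(2.25) = 0.4375 > 0, so the root lies in [2.25, 2.5]
f(2.375) = 0.1094 > 0, so the root lies in [2.375, 2.5]

+-++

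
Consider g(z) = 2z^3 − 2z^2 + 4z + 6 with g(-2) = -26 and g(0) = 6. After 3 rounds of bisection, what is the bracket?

[-1, -0.75]

g(-1) = -2 < 0, so the root lies in [-1, 0]
g(-0.5) = 3.25 > 0, so the root lies in [-1, -0.5]
g(-0.75) = 1.03125 > 0, so the root lies in [-1, -0.75]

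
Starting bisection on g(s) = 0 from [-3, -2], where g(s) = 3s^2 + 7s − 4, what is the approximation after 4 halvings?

-2.8125

m = -2.5, g(m) = -2.75 (−); new bracket [-3, -2.5]
m = -2.75, g(m) = -0.5625 (−); new bracket [-3, -2.75]
m = -2.875, g(m) = 0.671875 (+); new bracket [-2.875, -2.75]
m = -2.8125, g(m) = 0.043 (+); new bracket [-2.8125, -2.75]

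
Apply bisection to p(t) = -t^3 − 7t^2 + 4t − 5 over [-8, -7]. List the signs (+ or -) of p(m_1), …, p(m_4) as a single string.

p(-7.5) = -6.875 < 0, so the root lies in [-8, -7.5]
p(-7.75) = 9.046875 > 0, so the root lies in [-7.75, -7.5]
p(-7.625) = 0.837891 > 0, so the root lies in [-7.625, -7.5]
p(-7.5625) = -3.0798 < 0, so the root lies in [-7.625, -7.5625]

-++-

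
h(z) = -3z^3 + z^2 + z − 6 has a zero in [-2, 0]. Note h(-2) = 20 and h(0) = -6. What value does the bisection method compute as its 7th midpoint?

-1.234375

m = -1, h(m) = -3 (−); new bracket [-2, -1]
m = -1.5, h(m) = 4.875 (+); new bracket [-1.5, -1]
m = -1.25, h(m) = 0.171875 (+); new bracket [-1.25, -1]
m = -1.125, h(m) = -1.5879 (−); new bracket [-1.25, -1.125]
m = -1.1875, h(m) = -0.7537 (−); new bracket [-1.25, -1.1875]
m = -1.21875, h(m) = -0.3026 (−); new bracket [-1.25, -1.21875]
m = -1.234375, h(m) = -0.0683 (−); new bracket [-1.25, -1.234375]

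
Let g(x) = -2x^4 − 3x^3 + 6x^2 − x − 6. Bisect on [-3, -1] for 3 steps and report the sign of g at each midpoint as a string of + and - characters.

++-

x = -2 gives g = 12, positive; keep [-3, -2]
x = -2.5 gives g = 2.75, positive; keep [-3, -2.5]
x = -2.75 gives g = -9.867188, negative; keep [-2.75, -2.5]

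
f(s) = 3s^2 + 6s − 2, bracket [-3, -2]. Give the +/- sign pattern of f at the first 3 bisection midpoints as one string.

s = -2.5 gives f = 1.75, positive; keep [-2.5, -2]
s = -2.25 gives f = -0.3125, negative; keep [-2.5, -2.25]
s = -2.375 gives f = 0.671875, positive; keep [-2.375, -2.25]

+-+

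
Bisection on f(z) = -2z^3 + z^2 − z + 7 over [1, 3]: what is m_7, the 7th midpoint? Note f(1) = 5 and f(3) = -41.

1.578125

m = 2, f(m) = -7 (−); new bracket [1, 2]
m = 1.5, f(m) = 1 (+); new bracket [1.5, 2]
m = 1.75, f(m) = -2.40625 (−); new bracket [1.5, 1.75]
m = 1.625, f(m) = -0.5664 (−); new bracket [1.5, 1.625]
m = 1.5625, f(m) = 0.2495 (+); new bracket [1.5625, 1.625]
m = 1.59375, f(m) = -0.1501 (−); new bracket [1.5625, 1.59375]
m = 1.578125, f(m) = 0.0518 (+); new bracket [1.578125, 1.59375]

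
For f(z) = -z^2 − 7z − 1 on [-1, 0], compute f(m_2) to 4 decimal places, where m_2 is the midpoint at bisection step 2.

z = -0.5 gives f = 2.25, positive; keep [-0.5, 0]
z = -0.25 gives f = 0.6875, positive; keep [-0.25, 0]

0.6875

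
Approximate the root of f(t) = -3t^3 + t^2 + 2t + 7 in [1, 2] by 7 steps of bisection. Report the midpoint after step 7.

midpoint 1.5: f = 2.125 > 0 → [1.5, 2]
midpoint 1.75: f = -2.515625 < 0 → [1.5, 1.75]
midpoint 1.625: f = 0.017578 > 0 → [1.625, 1.75]
midpoint 1.6875: f = -1.1936 < 0 → [1.625, 1.6875]
midpoint 1.65625: f = -0.5744 < 0 → [1.625, 1.65625]
midpoint 1.640625: f = -0.2751 < 0 → [1.625, 1.640625]
midpoint 1.6328125: f = -0.1279 < 0 → [1.625, 1.6328125]

1.6328125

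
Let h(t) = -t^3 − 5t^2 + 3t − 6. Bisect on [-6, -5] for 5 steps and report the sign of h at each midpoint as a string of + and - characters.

t = -5.5 gives h = -7.375, negative; keep [-6, -5.5]
t = -5.75 gives h = 1.546875, positive; keep [-5.75, -5.5]
t = -5.625 gives h = -3.099609, negative; keep [-5.75, -5.625]
t = -5.6875 gives h = -0.8235, negative; keep [-5.75, -5.6875]
t = -5.71875 gives h = 0.3498, positive; keep [-5.71875, -5.6875]

-+--+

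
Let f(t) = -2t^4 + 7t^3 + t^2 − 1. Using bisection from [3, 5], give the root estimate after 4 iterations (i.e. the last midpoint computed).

3.625

m = 4, f(m) = -49 (−); new bracket [3, 4]
m = 3.5, f(m) = 11.25 (+); new bracket [3.5, 4]
m = 3.75, f(m) = -13.304688 (−); new bracket [3.5, 3.75]
m = 3.625, f(m) = 0.2319 (+); new bracket [3.625, 3.75]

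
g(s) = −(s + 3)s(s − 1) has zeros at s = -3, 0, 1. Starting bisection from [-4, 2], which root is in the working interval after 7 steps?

-3

s = -1 gives g = -4, negative; keep [-4, -1]
s = -2.5 gives g = -4.375, negative; keep [-4, -2.5]
s = -3.25 gives g = 3.453125, positive; keep [-3.25, -2.5]
s = -2.875 gives g = -1.3926, negative; keep [-3.25, -2.875]
s = -3.0625 gives g = 0.7776, positive; keep [-3.0625, -2.875]
s = -2.96875 gives g = -0.3682, negative; keep [-3.0625, -2.96875]
s = -3.015625 gives g = 0.1892, positive; keep [-3.015625, -2.96875]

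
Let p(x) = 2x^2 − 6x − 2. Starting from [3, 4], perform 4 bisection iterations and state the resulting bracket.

m = 3.5, p(m) = 1.5 (+); new bracket [3, 3.5]
m = 3.25, p(m) = -0.375 (−); new bracket [3.25, 3.5]
m = 3.375, p(m) = 0.53125 (+); new bracket [3.25, 3.375]
m = 3.3125, p(m) = 0.0703 (+); new bracket [3.25, 3.3125]

[3.25, 3.3125]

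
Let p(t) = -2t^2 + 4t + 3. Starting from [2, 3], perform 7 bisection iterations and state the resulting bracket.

[2.578125, 2.5859375]

p(2.5) = 0.5 > 0, so the root lies in [2.5, 3]
p(2.75) = -1.125 < 0, so the root lies in [2.5, 2.75]
p(2.625) = -0.28125 < 0, so the root lies in [2.5, 2.625]
p(2.5625) = 0.1172 > 0, so the root lies in [2.5625, 2.625]
p(2.59375) = -0.0801 < 0, so the root lies in [2.5625, 2.59375]
p(2.578125) = 0.019 > 0, so the root lies in [2.578125, 2.59375]
p(2.5859375) = -0.0304 < 0, so the root lies in [2.578125, 2.5859375]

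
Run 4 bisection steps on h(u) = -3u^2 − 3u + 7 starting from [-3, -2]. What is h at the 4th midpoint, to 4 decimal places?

midpoint -2.5: h = -4.25 < 0 → [-2.5, -2]
midpoint -2.25: h = -1.4375 < 0 → [-2.25, -2]
midpoint -2.125: h = -0.171875 < 0 → [-2.125, -2]
midpoint -2.0625: h = 0.4258 > 0 → [-2.125, -2.0625]

0.4258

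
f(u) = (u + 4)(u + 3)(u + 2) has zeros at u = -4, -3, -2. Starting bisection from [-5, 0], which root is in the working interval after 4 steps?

m = -2.5, f(m) = -0.375 (−); new bracket [-2.5, 0]
m = -1.25, f(m) = 3.609375 (+); new bracket [-2.5, -1.25]
m = -1.875, f(m) = 0.298828 (+); new bracket [-2.5, -1.875]
m = -2.1875, f(m) = -0.2761 (−); new bracket [-2.1875, -1.875]

-2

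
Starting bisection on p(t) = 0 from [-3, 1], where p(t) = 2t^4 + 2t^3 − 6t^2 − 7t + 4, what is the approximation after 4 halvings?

t = -1 gives p = 5, positive; keep [-1, 1]
t = 0 gives p = 4, positive; keep [0, 1]
t = 0.5 gives p = -0.625, negative; keep [0, 0.5]
t = 0.25 gives p = 1.9141, positive; keep [0.25, 0.5]

0.25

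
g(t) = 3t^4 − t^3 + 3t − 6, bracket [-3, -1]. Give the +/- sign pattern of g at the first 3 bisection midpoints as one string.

midpoint -2: g = 44 > 0 → [-2, -1]
midpoint -1.5: g = 8.0625 > 0 → [-1.5, -1]
midpoint -1.25: g = -0.472656 < 0 → [-1.5, -1.25]

++-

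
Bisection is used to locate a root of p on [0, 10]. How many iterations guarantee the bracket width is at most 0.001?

14

Width after n steps is 10/2^n. Need 2^n ≥ 10/0.001 = 10000.
2^13 = 8192 < 10000 ≤ 2^14 = 16384, so n = 14.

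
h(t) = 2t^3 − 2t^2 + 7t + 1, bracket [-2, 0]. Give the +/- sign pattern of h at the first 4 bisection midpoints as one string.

m = -1, h(m) = -10 (−); new bracket [-1, 0]
m = -0.5, h(m) = -3.25 (−); new bracket [-0.5, 0]
m = -0.25, h(m) = -0.90625 (−); new bracket [-0.25, 0]
m = -0.125, h(m) = 0.0898 (+); new bracket [-0.25, -0.125]

---+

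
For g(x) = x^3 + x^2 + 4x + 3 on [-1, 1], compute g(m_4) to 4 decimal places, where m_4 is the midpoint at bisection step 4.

-0.4043

g(0) = 3 > 0, so the root lies in [-1, 0]
g(-0.5) = 1.125 > 0, so the root lies in [-1, -0.5]
g(-0.75) = 0.140625 > 0, so the root lies in [-1, -0.75]
g(-0.875) = -0.4043 < 0, so the root lies in [-0.875, -0.75]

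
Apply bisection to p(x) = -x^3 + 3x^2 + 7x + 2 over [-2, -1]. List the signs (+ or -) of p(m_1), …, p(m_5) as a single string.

m = -1.5, p(m) = 1.625 (+); new bracket [-1.5, -1]
m = -1.25, p(m) = -0.109375 (−); new bracket [-1.5, -1.25]
m = -1.375, p(m) = 0.646484 (+); new bracket [-1.375, -1.25]
m = -1.3125, p(m) = 0.2415 (+); new bracket [-1.3125, -1.25]
m = -1.28125, p(m) = 0.0594 (+); new bracket [-1.28125, -1.25]

+-+++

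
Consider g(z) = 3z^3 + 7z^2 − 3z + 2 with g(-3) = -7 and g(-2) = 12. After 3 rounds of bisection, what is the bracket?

m = -2.5, g(m) = 6.375 (+); new bracket [-3, -2.5]
m = -2.75, g(m) = 0.796875 (+); new bracket [-3, -2.75]
m = -2.875, g(m) = -2.806641 (−); new bracket [-2.875, -2.75]

[-2.875, -2.75]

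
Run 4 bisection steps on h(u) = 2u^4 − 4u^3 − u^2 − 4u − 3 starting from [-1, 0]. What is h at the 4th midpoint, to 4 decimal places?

u = -0.5 gives h = -0.625, negative; keep [-1, -0.5]
u = -0.75 gives h = 1.757812, positive; keep [-0.75, -0.5]
u = -0.625 gives h = 0.391113, positive; keep [-0.625, -0.5]
u = -0.5625 gives h = -0.1543, negative; keep [-0.625, -0.5625]

-0.1543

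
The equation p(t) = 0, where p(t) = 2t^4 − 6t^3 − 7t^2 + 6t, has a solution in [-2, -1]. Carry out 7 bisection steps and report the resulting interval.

p(-1.5) = 5.625 > 0, so the root lies in [-1.5, -1]
p(-1.25) = -1.835938 < 0, so the root lies in [-1.5, -1.25]
p(-1.375) = 1.262207 > 0, so the root lies in [-1.375, -1.25]
p(-1.3125) = -0.4326 < 0, so the root lies in [-1.375, -1.3125]
p(-1.34375) = 0.3769 > 0, so the root lies in [-1.34375, -1.3125]
p(-1.328125) = -0.0372 < 0, so the root lies in [-1.34375, -1.328125]
p(-1.3359375) = 0.1675 > 0, so the root lies in [-1.3359375, -1.328125]

[-1.3359375, -1.328125]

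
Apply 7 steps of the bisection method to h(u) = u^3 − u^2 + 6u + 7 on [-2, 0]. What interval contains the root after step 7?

[-0.90625, -0.890625]

m = -1, h(m) = -1 (−); new bracket [-1, 0]
m = -0.5, h(m) = 3.625 (+); new bracket [-1, -0.5]
m = -0.75, h(m) = 1.515625 (+); new bracket [-1, -0.75]
m = -0.875, h(m) = 0.3145 (+); new bracket [-1, -0.875]
m = -0.9375, h(m) = -0.3279 (−); new bracket [-0.9375, -0.875]
m = -0.90625, h(m) = -0.0031 (−); new bracket [-0.90625, -0.875]
m = -0.890625, h(m) = 0.1566 (+); new bracket [-0.90625, -0.890625]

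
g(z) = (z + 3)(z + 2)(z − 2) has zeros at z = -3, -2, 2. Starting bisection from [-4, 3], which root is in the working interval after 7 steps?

m = -0.5, g(m) = -9.375 (−); new bracket [-0.5, 3]
m = 1.25, g(m) = -10.359375 (−); new bracket [1.25, 3]
m = 2.125, g(m) = 2.642578 (+); new bracket [1.25, 2.125]
m = 1.6875, g(m) = -5.4016 (−); new bracket [1.6875, 2.125]
m = 1.90625, g(m) = -1.7967 (−); new bracket [1.90625, 2.125]
m = 2.015625, g(m) = 0.3147 (+); new bracket [1.90625, 2.015625]
m = 1.9609375, g(m) = -0.7676 (−); new bracket [1.9609375, 2.015625]

2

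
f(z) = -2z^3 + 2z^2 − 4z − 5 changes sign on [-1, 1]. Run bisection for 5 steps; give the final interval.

z = 0 gives f = -5, negative; keep [-1, 0]
z = -0.5 gives f = -2.25, negative; keep [-1, -0.5]
z = -0.75 gives f = -0.03125, negative; keep [-1, -0.75]
z = -0.875 gives f = 1.3711, positive; keep [-0.875, -0.75]
z = -0.8125 gives f = 0.6431, positive; keep [-0.8125, -0.75]

[-0.8125, -0.75]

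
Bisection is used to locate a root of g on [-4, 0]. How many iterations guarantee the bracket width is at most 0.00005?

17

Width after n steps is 4/2^n. Need 2^n ≥ 4/0.00005 = 80000.
2^16 = 65536 < 80000 ≤ 2^17 = 131072, so n = 17.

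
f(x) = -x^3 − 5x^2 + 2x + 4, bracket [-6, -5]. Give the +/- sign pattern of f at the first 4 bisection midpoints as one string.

x = -5.5 gives f = 8.125, positive; keep [-5.5, -5]
x = -5.25 gives f = 0.390625, positive; keep [-5.25, -5]
x = -5.125 gives f = -2.966797, negative; keep [-5.25, -5.125]
x = -5.1875 gives f = -1.3293, negative; keep [-5.25, -5.1875]

++--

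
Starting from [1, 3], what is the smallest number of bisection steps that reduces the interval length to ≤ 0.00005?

Width after n steps is 2/2^n. Need 2^n ≥ 2/0.00005 = 40000.
2^15 = 32768 < 40000 ≤ 2^16 = 65536, so n = 16.

16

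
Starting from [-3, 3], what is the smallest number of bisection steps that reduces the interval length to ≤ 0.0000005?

Width after n steps is 6/2^n. Need 2^n ≥ 6/0.0000005 = 12000000.
2^23 = 8388608 < 12000000 ≤ 2^24 = 16777216, so n = 24.

24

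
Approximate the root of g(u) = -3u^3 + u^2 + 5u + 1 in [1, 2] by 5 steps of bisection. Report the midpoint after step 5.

m = 1.5, g(m) = 0.625 (+); new bracket [1.5, 2]
m = 1.75, g(m) = -3.265625 (−); new bracket [1.5, 1.75]
m = 1.625, g(m) = -1.107422 (−); new bracket [1.5, 1.625]
m = 1.5625, g(m) = -0.1902 (−); new bracket [1.5, 1.5625]
m = 1.53125, g(m) = 0.2299 (+); new bracket [1.53125, 1.5625]

1.53125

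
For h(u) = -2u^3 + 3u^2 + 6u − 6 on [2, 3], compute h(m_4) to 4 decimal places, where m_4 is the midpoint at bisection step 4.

midpoint 2.5: h = -3.5 < 0 → [2, 2.5]
midpoint 2.25: h = -0.09375 < 0 → [2, 2.25]
midpoint 2.125: h = 1.105469 > 0 → [2.125, 2.25]
midpoint 2.1875: h = 0.5454 > 0 → [2.1875, 2.25]

0.5454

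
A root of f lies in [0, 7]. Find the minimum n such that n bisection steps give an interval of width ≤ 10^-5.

20

Width after n steps is 7/2^n. Need 2^n ≥ 7/10^-5 = 700000.
2^19 = 524288 < 700000 ≤ 2^20 = 1048576, so n = 20.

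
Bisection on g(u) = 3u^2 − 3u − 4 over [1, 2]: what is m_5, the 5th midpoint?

1.78125

u = 1.5 gives g = -1.75, negative; keep [1.5, 2]
u = 1.75 gives g = -0.0625, negative; keep [1.75, 2]
u = 1.875 gives g = 0.921875, positive; keep [1.75, 1.875]
u = 1.8125 gives g = 0.418, positive; keep [1.75, 1.8125]
u = 1.78125 gives g = 0.1748, positive; keep [1.75, 1.78125]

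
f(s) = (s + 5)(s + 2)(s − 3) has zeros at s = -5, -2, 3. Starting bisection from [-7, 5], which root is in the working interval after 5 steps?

3

m = -1, f(m) = -16 (−); new bracket [-1, 5]
m = 2, f(m) = -28 (−); new bracket [2, 5]
m = 3.5, f(m) = 23.375 (+); new bracket [2, 3.5]
m = 2.75, f(m) = -9.2031 (−); new bracket [2.75, 3.5]
m = 3.125, f(m) = 5.2051 (+); new bracket [2.75, 3.125]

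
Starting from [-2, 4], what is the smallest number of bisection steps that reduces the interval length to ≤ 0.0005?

Width after n steps is 6/2^n. Need 2^n ≥ 6/0.0005 = 12000.
2^13 = 8192 < 12000 ≤ 2^14 = 16384, so n = 14.

14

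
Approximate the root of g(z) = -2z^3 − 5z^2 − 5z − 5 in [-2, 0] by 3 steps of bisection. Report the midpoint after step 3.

-1.75

midpoint -1: g = -3 < 0 → [-2, -1]
midpoint -1.5: g = -2 < 0 → [-2, -1.5]
midpoint -1.75: g = -0.84375 < 0 → [-2, -1.75]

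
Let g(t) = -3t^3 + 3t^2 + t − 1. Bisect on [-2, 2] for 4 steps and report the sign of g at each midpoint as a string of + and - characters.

midpoint 0: g = -1 < 0 → [-2, 0]
midpoint -1: g = 4 > 0 → [-1, 0]
midpoint -0.5: g = -0.375 < 0 → [-1, -0.5]
midpoint -0.75: g = 1.2031 > 0 → [-0.75, -0.5]

-+-+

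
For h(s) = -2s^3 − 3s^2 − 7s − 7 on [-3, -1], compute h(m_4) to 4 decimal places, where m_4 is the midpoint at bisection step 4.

-0.0742

h(-2) = 11 > 0, so the root lies in [-2, -1]
h(-1.5) = 3.5 > 0, so the root lies in [-1.5, -1]
h(-1.25) = 0.96875 > 0, so the root lies in [-1.25, -1]
h(-1.125) = -0.0742 < 0, so the root lies in [-1.25, -1.125]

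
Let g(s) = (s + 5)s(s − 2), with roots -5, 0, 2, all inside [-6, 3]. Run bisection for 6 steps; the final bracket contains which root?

-5

s = -1.5 gives g = 18.375, positive; keep [-6, -1.5]
s = -3.75 gives g = 26.953125, positive; keep [-6, -3.75]
s = -4.875 gives g = 4.189453, positive; keep [-6, -4.875]
s = -5.4375 gives g = -17.6931, negative; keep [-5.4375, -4.875]
s = -5.15625 gives g = -5.7655, negative; keep [-5.15625, -4.875]
s = -5.015625 gives g = -0.5498, negative; keep [-5.015625, -4.875]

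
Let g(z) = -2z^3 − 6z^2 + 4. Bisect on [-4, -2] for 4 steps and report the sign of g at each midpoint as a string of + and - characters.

g(-3) = 4 > 0, so the root lies in [-3, -2]
g(-2.5) = -2.25 < 0, so the root lies in [-3, -2.5]
g(-2.75) = 0.21875 > 0, so the root lies in [-2.75, -2.5]
g(-2.625) = -1.168 < 0, so the root lies in [-2.75, -2.625]

+-+-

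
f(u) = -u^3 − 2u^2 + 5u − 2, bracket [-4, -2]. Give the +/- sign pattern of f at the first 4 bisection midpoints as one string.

--++

f(-3) = -8 < 0, so the root lies in [-4, -3]
f(-3.5) = -1.125 < 0, so the root lies in [-4, -3.5]
f(-3.75) = 3.859375 > 0, so the root lies in [-3.75, -3.5]
f(-3.625) = 1.2285 > 0, so the root lies in [-3.625, -3.5]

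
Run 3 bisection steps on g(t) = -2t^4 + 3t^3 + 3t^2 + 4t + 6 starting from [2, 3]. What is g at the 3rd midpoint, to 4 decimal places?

-3.5259

midpoint 2.5: g = 3.5 > 0 → [2.5, 3]
midpoint 2.75: g = -12.304688 < 0 → [2.5, 2.75]
midpoint 2.625: g = -3.525879 < 0 → [2.5, 2.625]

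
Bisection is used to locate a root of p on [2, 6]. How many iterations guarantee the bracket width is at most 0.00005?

17

Width after n steps is 4/2^n. Need 2^n ≥ 4/0.00005 = 80000.
2^16 = 65536 < 80000 ≤ 2^17 = 131072, so n = 17.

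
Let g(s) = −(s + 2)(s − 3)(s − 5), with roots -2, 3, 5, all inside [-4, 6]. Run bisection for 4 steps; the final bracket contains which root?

g(1) = -24 < 0, so the root lies in [-4, 1]
g(-1.5) = -14.625 < 0, so the root lies in [-4, -1.5]
g(-2.75) = 33.421875 > 0, so the root lies in [-2.75, -1.5]
g(-2.125) = 4.5645 > 0, so the root lies in [-2.125, -1.5]

-2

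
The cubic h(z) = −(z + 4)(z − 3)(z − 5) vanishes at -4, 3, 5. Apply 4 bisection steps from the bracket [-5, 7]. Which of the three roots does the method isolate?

z = 1 gives h = -40, negative; keep [-5, 1]
z = -2 gives h = -70, negative; keep [-5, -2]
z = -3.5 gives h = -27.625, negative; keep [-5, -3.5]
z = -4.25 gives h = 16.7656, positive; keep [-4.25, -3.5]

-4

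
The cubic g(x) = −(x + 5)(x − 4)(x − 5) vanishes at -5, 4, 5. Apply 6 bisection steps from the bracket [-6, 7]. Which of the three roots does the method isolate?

-5

g(0.5) = -86.625 < 0, so the root lies in [-6, 0.5]
g(-2.75) = -117.703125 < 0, so the root lies in [-6, -2.75]
g(-4.375) = -49.072266 < 0, so the root lies in [-6, -4.375]
g(-5.1875) = 17.5496 > 0, so the root lies in [-5.1875, -4.375]
g(-4.78125) = -18.7888 < 0, so the root lies in [-5.1875, -4.78125]
g(-4.984375) = -1.4016 < 0, so the root lies in [-5.1875, -4.984375]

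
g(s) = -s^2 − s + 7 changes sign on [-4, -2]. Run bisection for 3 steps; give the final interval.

[-3.25, -3]

m = -3, g(m) = 1 (+); new bracket [-4, -3]
m = -3.5, g(m) = -1.75 (−); new bracket [-3.5, -3]
m = -3.25, g(m) = -0.3125 (−); new bracket [-3.25, -3]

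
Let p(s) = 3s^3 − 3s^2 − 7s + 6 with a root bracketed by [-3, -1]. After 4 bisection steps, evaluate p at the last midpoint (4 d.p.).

2.1543

m = -2, p(m) = -16 (−); new bracket [-2, -1]
m = -1.5, p(m) = -0.375 (−); new bracket [-1.5, -1]
m = -1.25, p(m) = 4.203125 (+); new bracket [-1.5, -1.25]
m = -1.375, p(m) = 2.1543 (+); new bracket [-1.5, -1.375]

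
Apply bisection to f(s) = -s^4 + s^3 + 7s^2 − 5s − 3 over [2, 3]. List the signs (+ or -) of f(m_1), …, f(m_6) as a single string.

+-++++

f(2.5) = 4.8125 > 0, so the root lies in [2.5, 3]
f(2.75) = -0.207031 < 0, so the root lies in [2.5, 2.75]
f(2.625) = 2.716553 > 0, so the root lies in [2.625, 2.75]
f(2.6875) = 1.3652 > 0, so the root lies in [2.6875, 2.75]
f(2.71875) = 0.6076 > 0, so the root lies in [2.71875, 2.75]
f(2.734375) = 0.2075 > 0, so the root lies in [2.734375, 2.75]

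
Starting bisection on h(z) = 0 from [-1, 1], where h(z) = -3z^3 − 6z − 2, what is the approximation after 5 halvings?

z = 0 gives h = -2, negative; keep [-1, 0]
z = -0.5 gives h = 1.375, positive; keep [-0.5, 0]
z = -0.25 gives h = -0.453125, negative; keep [-0.5, -0.25]
z = -0.375 gives h = 0.4082, positive; keep [-0.375, -0.25]
z = -0.3125 gives h = -0.0334, negative; keep [-0.375, -0.3125]

-0.3125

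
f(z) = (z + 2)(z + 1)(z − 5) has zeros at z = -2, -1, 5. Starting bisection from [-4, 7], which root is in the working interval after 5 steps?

f(1.5) = -30.625 < 0, so the root lies in [1.5, 7]
f(4.25) = -24.609375 < 0, so the root lies in [4.25, 7]
f(5.625) = 31.572266 > 0, so the root lies in [4.25, 5.625]
f(4.9375) = -2.5745 < 0, so the root lies in [4.9375, 5.625]
f(5.28125) = 12.8631 > 0, so the root lies in [4.9375, 5.28125]

5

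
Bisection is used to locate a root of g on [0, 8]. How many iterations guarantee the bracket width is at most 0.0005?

14

Width after n steps is 8/2^n. Need 2^n ≥ 8/0.0005 = 16000.
2^13 = 8192 < 16000 ≤ 2^14 = 16384, so n = 14.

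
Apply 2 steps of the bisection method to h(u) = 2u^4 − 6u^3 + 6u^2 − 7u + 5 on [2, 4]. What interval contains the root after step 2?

[2, 2.5]

u = 3 gives h = 38, positive; keep [2, 3]
u = 2.5 gives h = 9.375, positive; keep [2, 2.5]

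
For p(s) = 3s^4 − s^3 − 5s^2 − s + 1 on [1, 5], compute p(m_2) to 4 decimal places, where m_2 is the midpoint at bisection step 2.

p(3) = 169 > 0, so the root lies in [1, 3]
p(2) = 19 > 0, so the root lies in [1, 2]

19.0000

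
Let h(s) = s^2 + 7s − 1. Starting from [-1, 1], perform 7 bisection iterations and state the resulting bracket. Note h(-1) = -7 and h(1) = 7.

[0.125, 0.140625]

midpoint 0: h = -1 < 0 → [0, 1]
midpoint 0.5: h = 2.75 > 0 → [0, 0.5]
midpoint 0.25: h = 0.8125 > 0 → [0, 0.25]
midpoint 0.125: h = -0.1094 < 0 → [0.125, 0.25]
midpoint 0.1875: h = 0.3477 > 0 → [0.125, 0.1875]
midpoint 0.15625: h = 0.1182 > 0 → [0.125, 0.15625]
midpoint 0.140625: h = 0.0042 > 0 → [0.125, 0.140625]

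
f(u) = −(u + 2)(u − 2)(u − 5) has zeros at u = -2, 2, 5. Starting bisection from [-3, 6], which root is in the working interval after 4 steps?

-2

f(1.5) = -6.125 < 0, so the root lies in [-3, 1.5]
f(-0.75) = -19.765625 < 0, so the root lies in [-3, -0.75]
f(-1.875) = -3.330078 < 0, so the root lies in [-3, -1.875]
f(-2.4375) = 14.4392 > 0, so the root lies in [-2.4375, -1.875]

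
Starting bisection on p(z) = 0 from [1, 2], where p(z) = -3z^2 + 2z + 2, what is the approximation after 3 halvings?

1.125

m = 1.5, p(m) = -1.75 (−); new bracket [1, 1.5]
m = 1.25, p(m) = -0.1875 (−); new bracket [1, 1.25]
m = 1.125, p(m) = 0.453125 (+); new bracket [1.125, 1.25]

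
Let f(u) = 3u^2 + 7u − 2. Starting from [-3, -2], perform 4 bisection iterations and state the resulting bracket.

[-2.625, -2.5625]

f(-2.5) = -0.75 < 0, so the root lies in [-3, -2.5]
f(-2.75) = 1.4375 > 0, so the root lies in [-2.75, -2.5]
f(-2.625) = 0.296875 > 0, so the root lies in [-2.625, -2.5]
f(-2.5625) = -0.2383 < 0, so the root lies in [-2.625, -2.5625]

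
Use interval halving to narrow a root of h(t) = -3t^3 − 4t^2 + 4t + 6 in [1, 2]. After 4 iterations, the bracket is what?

m = 1.5, h(m) = -7.125 (−); new bracket [1, 1.5]
m = 1.25, h(m) = -1.109375 (−); new bracket [1, 1.25]
m = 1.125, h(m) = 1.166016 (+); new bracket [1.125, 1.25]
m = 1.1875, h(m) = 0.0857 (+); new bracket [1.1875, 1.25]

[1.1875, 1.25]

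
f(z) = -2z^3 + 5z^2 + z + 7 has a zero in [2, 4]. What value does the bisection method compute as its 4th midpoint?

3.125

m = 3, f(m) = 1 (+); new bracket [3, 4]
m = 3.5, f(m) = -14 (−); new bracket [3, 3.5]
m = 3.25, f(m) = -5.59375 (−); new bracket [3, 3.25]
m = 3.125, f(m) = -2.082 (−); new bracket [3, 3.125]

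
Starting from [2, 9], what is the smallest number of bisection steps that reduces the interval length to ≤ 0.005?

Width after n steps is 7/2^n. Need 2^n ≥ 7/0.005 = 1400.
2^10 = 1024 < 1400 ≤ 2^11 = 2048, so n = 11.

11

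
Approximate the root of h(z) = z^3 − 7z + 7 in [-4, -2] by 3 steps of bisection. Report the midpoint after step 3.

z = -3 gives h = 1, positive; keep [-4, -3]
z = -3.5 gives h = -11.375, negative; keep [-3.5, -3]
z = -3.25 gives h = -4.578125, negative; keep [-3.25, -3]

-3.25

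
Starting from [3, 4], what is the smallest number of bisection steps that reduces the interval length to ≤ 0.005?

Width after n steps is 1/2^n. Need 2^n ≥ 1/0.005 = 200.
2^7 = 128 < 200 ≤ 2^8 = 256, so n = 8.

8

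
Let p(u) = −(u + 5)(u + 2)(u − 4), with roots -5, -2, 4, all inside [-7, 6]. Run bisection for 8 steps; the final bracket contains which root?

m = -0.5, p(m) = 30.375 (+); new bracket [-0.5, 6]
m = 2.75, p(m) = 46.015625 (+); new bracket [2.75, 6]
m = 4.375, p(m) = -22.412109 (−); new bracket [2.75, 4.375]
m = 3.5625, p(m) = 20.8376 (+); new bracket [3.5625, 4.375]
m = 3.96875, p(m) = 1.6729 (+); new bracket [3.96875, 4.375]
m = 4.171875, p(m) = -9.7294 (−); new bracket [3.96875, 4.171875]
m = 4.0703125, p(m) = -3.8714 (−); new bracket [3.96875, 4.0703125]
m = 4.01953125, p(m) = -1.0604 (−); new bracket [3.96875, 4.01953125]

4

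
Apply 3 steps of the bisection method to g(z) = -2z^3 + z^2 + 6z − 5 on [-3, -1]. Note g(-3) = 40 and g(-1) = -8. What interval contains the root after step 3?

z = -2 gives g = 3, positive; keep [-2, -1]
z = -1.5 gives g = -5, negative; keep [-2, -1.5]
z = -1.75 gives g = -1.71875, negative; keep [-2, -1.75]

[-2, -1.75]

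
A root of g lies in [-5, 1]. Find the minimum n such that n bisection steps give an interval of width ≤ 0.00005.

Width after n steps is 6/2^n. Need 2^n ≥ 6/0.00005 = 120000.
2^16 = 65536 < 120000 ≤ 2^17 = 131072, so n = 17.

17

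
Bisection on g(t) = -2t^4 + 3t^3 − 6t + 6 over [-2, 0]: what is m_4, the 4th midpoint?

m = -1, g(m) = 7 (+); new bracket [-2, -1]
m = -1.5, g(m) = -5.25 (−); new bracket [-1.5, -1]
m = -1.25, g(m) = 2.757812 (+); new bracket [-1.5, -1.25]
m = -1.375, g(m) = -0.6978 (−); new bracket [-1.375, -1.25]

-1.375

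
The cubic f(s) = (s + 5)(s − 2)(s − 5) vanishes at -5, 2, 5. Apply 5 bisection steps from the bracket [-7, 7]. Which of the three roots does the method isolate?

midpoint 0: f = 50 > 0 → [-7, 0]
midpoint -3.5: f = 70.125 > 0 → [-7, -3.5]
midpoint -5.25: f = -18.578125 < 0 → [-5.25, -3.5]
midpoint -4.375: f = 37.3535 > 0 → [-5.25, -4.375]
midpoint -4.8125: f = 12.5339 > 0 → [-5.25, -4.8125]

-5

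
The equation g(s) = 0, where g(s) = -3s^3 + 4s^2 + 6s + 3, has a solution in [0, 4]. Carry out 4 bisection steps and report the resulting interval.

[2.25, 2.5]

midpoint 2: g = 7 > 0 → [2, 4]
midpoint 3: g = -24 < 0 → [2, 3]
midpoint 2.5: g = -3.875 < 0 → [2, 2.5]
midpoint 2.25: g = 2.5781 > 0 → [2.25, 2.5]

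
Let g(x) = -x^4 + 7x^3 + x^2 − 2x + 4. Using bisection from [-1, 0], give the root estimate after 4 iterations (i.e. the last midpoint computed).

-0.9375

x = -0.5 gives g = 4.3125, positive; keep [-1, -0.5]
x = -0.75 gives g = 2.792969, positive; keep [-1, -0.75]
x = -0.875 gives g = 1.23999, positive; keep [-1, -0.875]
x = -0.9375 gives g = 0.2136, positive; keep [-1, -0.9375]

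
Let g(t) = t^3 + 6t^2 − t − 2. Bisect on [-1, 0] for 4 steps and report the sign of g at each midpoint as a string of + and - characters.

m = -0.5, g(m) = -0.125 (−); new bracket [-1, -0.5]
m = -0.75, g(m) = 1.703125 (+); new bracket [-0.75, -0.5]
m = -0.625, g(m) = 0.724609 (+); new bracket [-0.625, -0.5]
m = -0.5625, g(m) = 0.283 (+); new bracket [-0.5625, -0.5]

-+++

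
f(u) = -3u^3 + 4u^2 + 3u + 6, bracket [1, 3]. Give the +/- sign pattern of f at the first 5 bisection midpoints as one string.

+--++

m = 2, f(m) = 4 (+); new bracket [2, 3]
m = 2.5, f(m) = -8.375 (−); new bracket [2, 2.5]
m = 2.25, f(m) = -1.171875 (−); new bracket [2, 2.25]
m = 2.125, f(m) = 1.6504 (+); new bracket [2.125, 2.25]
m = 2.1875, f(m) = 0.3005 (+); new bracket [2.1875, 2.25]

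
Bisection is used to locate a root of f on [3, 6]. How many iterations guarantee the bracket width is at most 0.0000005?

Width after n steps is 3/2^n. Need 2^n ≥ 3/0.0000005 = 6000000.
2^22 = 4194304 < 6000000 ≤ 2^23 = 8388608, so n = 23.

23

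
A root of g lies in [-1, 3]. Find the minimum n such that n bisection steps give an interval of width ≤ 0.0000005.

23

Width after n steps is 4/2^n. Need 2^n ≥ 4/0.0000005 = 8000000.
2^22 = 4194304 < 8000000 ≤ 2^23 = 8388608, so n = 23.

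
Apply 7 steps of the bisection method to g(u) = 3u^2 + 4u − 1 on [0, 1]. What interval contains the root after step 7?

[0.2109375, 0.21875]

m = 0.5, g(m) = 1.75 (+); new bracket [0, 0.5]
m = 0.25, g(m) = 0.1875 (+); new bracket [0, 0.25]
m = 0.125, g(m) = -0.453125 (−); new bracket [0.125, 0.25]
m = 0.1875, g(m) = -0.1445 (−); new bracket [0.1875, 0.25]
m = 0.21875, g(m) = 0.0186 (+); new bracket [0.1875, 0.21875]
m = 0.203125, g(m) = -0.0637 (−); new bracket [0.203125, 0.21875]
m = 0.2109375, g(m) = -0.0228 (−); new bracket [0.2109375, 0.21875]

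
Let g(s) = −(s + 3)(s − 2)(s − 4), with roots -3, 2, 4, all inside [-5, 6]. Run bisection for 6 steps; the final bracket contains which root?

-3

m = 0.5, g(m) = -18.375 (−); new bracket [-5, 0.5]
m = -2.25, g(m) = -19.921875 (−); new bracket [-5, -2.25]
m = -3.625, g(m) = 26.806641 (+); new bracket [-3.625, -2.25]
m = -2.9375, g(m) = -2.1409 (−); new bracket [-3.625, -2.9375]
m = -3.28125, g(m) = 10.8152 (+); new bracket [-3.28125, -2.9375]
m = -3.109375, g(m) = 3.973 (+); new bracket [-3.109375, -2.9375]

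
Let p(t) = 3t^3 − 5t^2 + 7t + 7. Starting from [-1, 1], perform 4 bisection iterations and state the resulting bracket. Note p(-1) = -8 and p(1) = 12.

p(0) = 7 > 0, so the root lies in [-1, 0]
p(-0.5) = 1.875 > 0, so the root lies in [-1, -0.5]
p(-0.75) = -2.328125 < 0, so the root lies in [-0.75, -0.5]
p(-0.625) = -0.0605 < 0, so the root lies in [-0.625, -0.5]

[-0.625, -0.5]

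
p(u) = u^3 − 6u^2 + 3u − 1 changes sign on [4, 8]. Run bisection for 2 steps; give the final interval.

[5, 6]

midpoint 6: p = 17 > 0 → [4, 6]
midpoint 5: p = -11 < 0 → [5, 6]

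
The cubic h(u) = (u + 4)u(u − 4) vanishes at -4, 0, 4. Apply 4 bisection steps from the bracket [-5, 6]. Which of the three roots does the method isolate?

midpoint 0.5: h = -7.875 < 0 → [0.5, 6]
midpoint 3.25: h = -17.671875 < 0 → [3.25, 6]
midpoint 4.625: h = 24.931641 > 0 → [3.25, 4.625]
midpoint 3.9375: h = -1.9534 < 0 → [3.9375, 4.625]

4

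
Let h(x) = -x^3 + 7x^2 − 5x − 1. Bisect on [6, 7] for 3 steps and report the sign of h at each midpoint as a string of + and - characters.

--+

x = 6.5 gives h = -12.375, negative; keep [6, 6.5]
x = 6.25 gives h = -2.953125, negative; keep [6, 6.25]
x = 6.125 gives h = 1.201172, positive; keep [6.125, 6.25]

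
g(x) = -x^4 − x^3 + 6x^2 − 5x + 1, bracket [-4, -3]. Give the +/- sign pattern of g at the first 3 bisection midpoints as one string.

g(-3.5) = -15.1875 < 0, so the root lies in [-3.5, -3]
g(-3.25) = 3.386719 > 0, so the root lies in [-3.5, -3.25]
g(-3.375) = -5.084229 < 0, so the root lies in [-3.375, -3.25]

-+-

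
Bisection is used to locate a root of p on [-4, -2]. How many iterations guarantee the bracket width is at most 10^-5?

Width after n steps is 2/2^n. Need 2^n ≥ 2/10^-5 = 200000.
2^17 = 131072 < 200000 ≤ 2^18 = 262144, so n = 18.

18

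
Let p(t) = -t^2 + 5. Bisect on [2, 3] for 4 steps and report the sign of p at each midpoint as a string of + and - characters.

--++

p(2.5) = -1.25 < 0, so the root lies in [2, 2.5]
p(2.25) = -0.0625 < 0, so the root lies in [2, 2.25]
p(2.125) = 0.484375 > 0, so the root lies in [2.125, 2.25]
p(2.1875) = 0.2148 > 0, so the root lies in [2.1875, 2.25]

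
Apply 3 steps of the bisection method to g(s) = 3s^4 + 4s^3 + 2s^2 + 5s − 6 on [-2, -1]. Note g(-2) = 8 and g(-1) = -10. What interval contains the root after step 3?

[-1.875, -1.75]

g(-1.5) = -7.3125 < 0, so the root lies in [-2, -1.5]
g(-1.75) = -1.925781 < 0, so the root lies in [-2, -1.75]
g(-1.875) = 2.36792 > 0, so the root lies in [-1.875, -1.75]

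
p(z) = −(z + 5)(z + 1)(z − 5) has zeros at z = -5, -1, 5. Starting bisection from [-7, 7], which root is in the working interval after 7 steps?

p(0) = 25 > 0, so the root lies in [0, 7]
p(3.5) = 57.375 > 0, so the root lies in [3.5, 7]
p(5.25) = -16.015625 < 0, so the root lies in [3.5, 5.25]
p(4.375) = 31.4941 > 0, so the root lies in [4.375, 5.25]
p(4.8125) = 10.6941 > 0, so the root lies in [4.8125, 5.25]
p(5.03125) = -1.8907 < 0, so the root lies in [4.8125, 5.03125]
p(4.921875) = 4.5903 > 0, so the root lies in [4.921875, 5.03125]

5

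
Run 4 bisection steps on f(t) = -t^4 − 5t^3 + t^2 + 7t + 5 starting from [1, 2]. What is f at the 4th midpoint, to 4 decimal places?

m = 1.5, f(m) = -4.1875 (−); new bracket [1, 1.5]
m = 1.25, f(m) = 3.105469 (+); new bracket [1.25, 1.5]
m = 1.375, f(m) = -0.056885 (−); new bracket [1.25, 1.375]
m = 1.3125, f(m) = 1.6377 (+); new bracket [1.3125, 1.375]

1.6377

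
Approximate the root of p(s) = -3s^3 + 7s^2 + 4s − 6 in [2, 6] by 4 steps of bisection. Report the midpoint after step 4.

2.75

m = 4, p(m) = -70 (−); new bracket [2, 4]
m = 3, p(m) = -12 (−); new bracket [2, 3]
m = 2.5, p(m) = 0.875 (+); new bracket [2.5, 3]
m = 2.75, p(m) = -4.4531 (−); new bracket [2.5, 2.75]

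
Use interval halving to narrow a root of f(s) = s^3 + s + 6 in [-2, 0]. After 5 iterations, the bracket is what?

[-1.6875, -1.625]

midpoint -1: f = 4 > 0 → [-2, -1]
midpoint -1.5: f = 1.125 > 0 → [-2, -1.5]
midpoint -1.75: f = -1.109375 < 0 → [-1.75, -1.5]
midpoint -1.625: f = 0.084 > 0 → [-1.75, -1.625]
midpoint -1.6875: f = -0.4929 < 0 → [-1.6875, -1.625]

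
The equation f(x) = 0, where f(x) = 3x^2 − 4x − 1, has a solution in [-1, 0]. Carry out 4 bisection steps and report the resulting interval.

[-0.25, -0.1875]

x = -0.5 gives f = 1.75, positive; keep [-0.5, 0]
x = -0.25 gives f = 0.1875, positive; keep [-0.25, 0]
x = -0.125 gives f = -0.453125, negative; keep [-0.25, -0.125]
x = -0.1875 gives f = -0.1445, negative; keep [-0.25, -0.1875]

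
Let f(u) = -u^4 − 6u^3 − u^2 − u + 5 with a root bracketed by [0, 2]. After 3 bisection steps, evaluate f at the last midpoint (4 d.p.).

0.8398

u = 1 gives f = -4, negative; keep [0, 1]
u = 0.5 gives f = 3.4375, positive; keep [0.5, 1]
u = 0.75 gives f = 0.839844, positive; keep [0.75, 1]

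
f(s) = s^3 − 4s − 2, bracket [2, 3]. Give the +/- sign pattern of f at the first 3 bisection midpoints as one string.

++-

s = 2.5 gives f = 3.625, positive; keep [2, 2.5]
s = 2.25 gives f = 0.390625, positive; keep [2, 2.25]
s = 2.125 gives f = -0.904297, negative; keep [2.125, 2.25]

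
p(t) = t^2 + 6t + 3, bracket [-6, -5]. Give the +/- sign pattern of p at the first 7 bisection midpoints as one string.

p(-5.5) = 0.25 > 0, so the root lies in [-5.5, -5]
p(-5.25) = -0.9375 < 0, so the root lies in [-5.5, -5.25]
p(-5.375) = -0.359375 < 0, so the root lies in [-5.5, -5.375]
p(-5.4375) = -0.0586 < 0, so the root lies in [-5.5, -5.4375]
p(-5.46875) = 0.0947 > 0, so the root lies in [-5.46875, -5.4375]
p(-5.453125) = 0.0178 > 0, so the root lies in [-5.453125, -5.4375]
p(-5.4453125) = -0.0204 < 0, so the root lies in [-5.453125, -5.4453125]

+---++-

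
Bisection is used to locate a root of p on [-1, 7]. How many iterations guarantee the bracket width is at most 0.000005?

Width after n steps is 8/2^n. Need 2^n ≥ 8/0.000005 = 1600000.
2^20 = 1048576 < 1600000 ≤ 2^21 = 2097152, so n = 21.

21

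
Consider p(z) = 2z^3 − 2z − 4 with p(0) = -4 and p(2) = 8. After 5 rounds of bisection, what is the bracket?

[1.5, 1.5625]

p(1) = -4 < 0, so the root lies in [1, 2]
p(1.5) = -0.25 < 0, so the root lies in [1.5, 2]
p(1.75) = 3.21875 > 0, so the root lies in [1.5, 1.75]
p(1.625) = 1.332 > 0, so the root lies in [1.5, 1.625]
p(1.5625) = 0.5044 > 0, so the root lies in [1.5, 1.5625]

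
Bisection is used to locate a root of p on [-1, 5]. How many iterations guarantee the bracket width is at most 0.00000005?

Width after n steps is 6/2^n. Need 2^n ≥ 6/0.00000005 = 120000000.
2^26 = 67108864 < 120000000 ≤ 2^27 = 134217728, so n = 27.

27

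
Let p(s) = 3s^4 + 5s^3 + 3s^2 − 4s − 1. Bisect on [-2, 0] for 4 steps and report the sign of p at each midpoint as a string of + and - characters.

m = -1, p(m) = 4 (+); new bracket [-1, 0]
m = -0.5, p(m) = 1.3125 (+); new bracket [-0.5, 0]
m = -0.25, p(m) = 0.121094 (+); new bracket [-0.25, 0]
m = -0.125, p(m) = -0.4622 (−); new bracket [-0.25, -0.125]

+++-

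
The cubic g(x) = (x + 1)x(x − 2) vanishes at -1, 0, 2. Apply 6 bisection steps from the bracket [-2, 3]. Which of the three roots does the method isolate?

2

x = 0.5 gives g = -1.125, negative; keep [0.5, 3]
x = 1.75 gives g = -1.203125, negative; keep [1.75, 3]
x = 2.375 gives g = 3.005859, positive; keep [1.75, 2.375]
x = 2.0625 gives g = 0.3948, positive; keep [1.75, 2.0625]
x = 1.90625 gives g = -0.5194, negative; keep [1.90625, 2.0625]
x = 1.984375 gives g = -0.0925, negative; keep [1.984375, 2.0625]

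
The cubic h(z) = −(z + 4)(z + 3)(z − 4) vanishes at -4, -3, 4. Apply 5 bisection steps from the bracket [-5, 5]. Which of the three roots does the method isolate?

4

midpoint 0: h = 48 > 0 → [0, 5]
midpoint 2.5: h = 53.625 > 0 → [2.5, 5]
midpoint 3.75: h = 13.078125 > 0 → [3.75, 5]
midpoint 4.375: h = -23.1621 < 0 → [3.75, 4.375]
midpoint 4.0625: h = -3.5588 < 0 → [3.75, 4.0625]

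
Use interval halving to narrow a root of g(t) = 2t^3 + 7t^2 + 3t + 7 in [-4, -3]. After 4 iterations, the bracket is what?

[-3.375, -3.3125]

g(-3.5) = -3.5 < 0, so the root lies in [-3.5, -3]
g(-3.25) = 2.53125 > 0, so the root lies in [-3.5, -3.25]
g(-3.375) = -0.277344 < 0, so the root lies in [-3.375, -3.25]
g(-3.3125) = 1.1772 > 0, so the root lies in [-3.375, -3.3125]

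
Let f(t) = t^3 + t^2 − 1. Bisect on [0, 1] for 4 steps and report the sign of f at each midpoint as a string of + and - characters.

t = 0.5 gives f = -0.625, negative; keep [0.5, 1]
t = 0.75 gives f = -0.015625, negative; keep [0.75, 1]
t = 0.875 gives f = 0.435547, positive; keep [0.75, 0.875]
t = 0.8125 gives f = 0.1965, positive; keep [0.75, 0.8125]

--++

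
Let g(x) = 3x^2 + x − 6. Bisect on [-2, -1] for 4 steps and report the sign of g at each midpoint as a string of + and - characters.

midpoint -1.5: g = -0.75 < 0 → [-2, -1.5]
midpoint -1.75: g = 1.4375 > 0 → [-1.75, -1.5]
midpoint -1.625: g = 0.296875 > 0 → [-1.625, -1.5]
midpoint -1.5625: g = -0.2383 < 0 → [-1.625, -1.5625]

-++-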